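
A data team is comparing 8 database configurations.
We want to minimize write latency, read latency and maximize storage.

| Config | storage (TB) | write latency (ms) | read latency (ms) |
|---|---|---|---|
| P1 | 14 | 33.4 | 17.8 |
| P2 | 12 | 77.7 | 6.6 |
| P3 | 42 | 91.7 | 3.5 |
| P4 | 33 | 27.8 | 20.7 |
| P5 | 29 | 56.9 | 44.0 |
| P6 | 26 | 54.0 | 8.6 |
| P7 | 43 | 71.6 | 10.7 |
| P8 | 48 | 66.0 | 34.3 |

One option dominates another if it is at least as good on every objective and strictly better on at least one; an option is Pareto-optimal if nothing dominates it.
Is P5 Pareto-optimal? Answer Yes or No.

No

P4 vs P5: storage 33≥29, write latency 27.8≤56.9, read latency 20.7≤44.0 — P4 is at least as good on every objective and strictly better on at least one, so P4 dominates P5.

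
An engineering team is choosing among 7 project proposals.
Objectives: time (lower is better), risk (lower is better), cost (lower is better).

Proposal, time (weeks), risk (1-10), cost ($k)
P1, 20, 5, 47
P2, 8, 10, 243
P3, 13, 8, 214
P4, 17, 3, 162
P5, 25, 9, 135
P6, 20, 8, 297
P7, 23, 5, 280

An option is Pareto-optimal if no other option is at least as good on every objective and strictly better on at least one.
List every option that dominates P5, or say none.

P1: time 20≤25, risk 5≤9, cost 47≤135 — dominates P5.
Others (P2, P3, P4, P6, P7) are each worse than P5 on at least one objective.

P1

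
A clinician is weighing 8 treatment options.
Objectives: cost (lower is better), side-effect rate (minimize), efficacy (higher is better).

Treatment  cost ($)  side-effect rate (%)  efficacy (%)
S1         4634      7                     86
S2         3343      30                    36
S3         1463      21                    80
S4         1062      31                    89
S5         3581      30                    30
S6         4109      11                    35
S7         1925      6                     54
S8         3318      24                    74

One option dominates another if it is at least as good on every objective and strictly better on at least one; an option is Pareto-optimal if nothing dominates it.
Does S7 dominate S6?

S7 vs S6: cost 1925≤4109, side-effect rate 6≤11, efficacy 54≥35 — S7 is at least as good on every objective with at least one strict improvement.

Yes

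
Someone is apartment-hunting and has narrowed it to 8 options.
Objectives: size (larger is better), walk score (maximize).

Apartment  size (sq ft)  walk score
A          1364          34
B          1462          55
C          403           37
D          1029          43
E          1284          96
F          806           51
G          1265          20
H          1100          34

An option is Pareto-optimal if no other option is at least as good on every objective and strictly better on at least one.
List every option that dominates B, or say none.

A: worse on size (1364 vs 1462).
C: worse on size (403 vs 1462).
D: worse on size (1029 vs 1462).
E: worse on size (1284 vs 1462).
F: worse on size (806 vs 1462).
G: worse on size (1265 vs 1462).
H: worse on size (1100 vs 1462).
No option dominates B.

none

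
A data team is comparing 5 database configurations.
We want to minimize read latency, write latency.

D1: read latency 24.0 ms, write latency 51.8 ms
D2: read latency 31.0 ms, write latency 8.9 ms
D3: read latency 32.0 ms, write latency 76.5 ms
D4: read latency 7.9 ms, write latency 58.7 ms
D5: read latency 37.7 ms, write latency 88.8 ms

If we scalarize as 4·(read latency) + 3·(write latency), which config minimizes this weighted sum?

D2

D1: 4·24.0 + 3·51.8 = 251.4
D2: 4·31.0 + 3·8.9 = 150.7
D3: 4·32.0 + 3·76.5 = 357.5
D4: 4·7.9 + 3·58.7 = 207.7
D5: 4·37.7 + 3·88.8 = 417.2
Lowest: D2 at 150.7.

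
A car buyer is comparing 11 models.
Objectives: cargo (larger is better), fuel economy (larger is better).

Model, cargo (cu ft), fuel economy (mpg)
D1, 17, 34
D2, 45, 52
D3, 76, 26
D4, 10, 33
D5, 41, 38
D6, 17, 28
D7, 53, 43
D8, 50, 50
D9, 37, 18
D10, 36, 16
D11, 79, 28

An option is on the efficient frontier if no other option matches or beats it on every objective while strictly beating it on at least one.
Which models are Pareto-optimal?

D1: dominated by D2 (cargo 45≥17, fuel economy 52≥34).
D2: not dominated (best fuel economy).
D3: dominated by D11 (cargo 79≥76, fuel economy 28≥26).
D4: dominated by D1 (cargo 17≥10, fuel economy 34≥33).
D5: dominated by D2 (cargo 45≥41, fuel economy 52≥38).
D6: dominated by D1 (cargo 17≥17, fuel economy 34≥28).
D7: not dominated.
D8: not dominated.
D9: dominated by D2 (cargo 45≥37, fuel economy 52≥18).
D10: dominated by D2 (cargo 45≥36, fuel economy 52≥16).
D11: not dominated (best cargo).

D2, D7, D8, D11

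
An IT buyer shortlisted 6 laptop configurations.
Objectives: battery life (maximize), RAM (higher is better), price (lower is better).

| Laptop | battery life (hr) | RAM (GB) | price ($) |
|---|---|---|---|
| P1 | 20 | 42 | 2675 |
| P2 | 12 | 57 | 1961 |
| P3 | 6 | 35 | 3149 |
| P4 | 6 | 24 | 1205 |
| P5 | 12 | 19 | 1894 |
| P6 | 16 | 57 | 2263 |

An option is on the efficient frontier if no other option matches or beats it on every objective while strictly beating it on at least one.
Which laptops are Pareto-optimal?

P1, P2, P4, P5, P6

P1: not dominated (best battery life).
P2: not dominated.
P3: dominated by P1 (battery life 20≥6, RAM 42≥35, price 2675≤3149).
P4: not dominated (best price).
P5: not dominated.
P6: not dominated.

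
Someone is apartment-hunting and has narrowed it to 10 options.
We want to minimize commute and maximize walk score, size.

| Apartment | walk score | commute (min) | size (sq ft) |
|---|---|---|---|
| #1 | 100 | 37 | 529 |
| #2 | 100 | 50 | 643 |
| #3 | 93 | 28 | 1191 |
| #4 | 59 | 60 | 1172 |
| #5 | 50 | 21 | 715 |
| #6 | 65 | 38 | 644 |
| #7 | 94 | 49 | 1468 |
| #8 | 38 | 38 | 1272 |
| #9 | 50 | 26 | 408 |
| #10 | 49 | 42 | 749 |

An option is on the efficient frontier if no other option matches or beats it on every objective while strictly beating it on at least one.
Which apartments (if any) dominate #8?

none

#1: worse on size (529 vs 1272).
#2: worse on commute (50 vs 38).
#3: worse on size (1191 vs 1272).
#4: worse on commute (60 vs 38).
#5: worse on size (715 vs 1272).
#6: worse on size (644 vs 1272).
#7: worse on commute (49 vs 38).
#9: worse on size (408 vs 1272).
#10: worse on commute (42 vs 38).
No option dominates #8.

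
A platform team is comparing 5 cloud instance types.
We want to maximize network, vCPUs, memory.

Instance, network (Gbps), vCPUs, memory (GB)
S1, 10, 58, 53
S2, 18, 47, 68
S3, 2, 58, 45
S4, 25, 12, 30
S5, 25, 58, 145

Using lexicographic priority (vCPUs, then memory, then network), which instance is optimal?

S5

First maximize vCPUs: best is 58, kept {S1, S3, S5}.
Then maximize memory: best is 145, kept {S5}.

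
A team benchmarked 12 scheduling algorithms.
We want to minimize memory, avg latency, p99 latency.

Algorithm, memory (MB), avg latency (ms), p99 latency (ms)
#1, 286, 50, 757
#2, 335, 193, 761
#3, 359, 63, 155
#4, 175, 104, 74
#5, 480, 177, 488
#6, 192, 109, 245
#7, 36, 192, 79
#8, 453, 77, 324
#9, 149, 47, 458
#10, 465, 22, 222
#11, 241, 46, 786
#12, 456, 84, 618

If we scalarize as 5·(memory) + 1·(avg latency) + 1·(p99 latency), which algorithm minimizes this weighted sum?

#7

#1: 5·286 + 1·50 + 1·757 = 2237
#2: 5·335 + 1·193 + 1·761 = 2629
#3: 5·359 + 1·63 + 1·155 = 2013
#4: 5·175 + 1·104 + 1·74 = 1053
#5: 5·480 + 1·177 + 1·488 = 3065
#6: 5·192 + 1·109 + 1·245 = 1314
#7: 5·36 + 1·192 + 1·79 = 451
#8: 5·453 + 1·77 + 1·324 = 2666
#9: 5·149 + 1·47 + 1·458 = 1250
#10: 5·465 + 1·22 + 1·222 = 2569
#11: 5·241 + 1·46 + 1·786 = 2037
#12: 5·456 + 1·84 + 1·618 = 2982
Lowest: #7 at 451.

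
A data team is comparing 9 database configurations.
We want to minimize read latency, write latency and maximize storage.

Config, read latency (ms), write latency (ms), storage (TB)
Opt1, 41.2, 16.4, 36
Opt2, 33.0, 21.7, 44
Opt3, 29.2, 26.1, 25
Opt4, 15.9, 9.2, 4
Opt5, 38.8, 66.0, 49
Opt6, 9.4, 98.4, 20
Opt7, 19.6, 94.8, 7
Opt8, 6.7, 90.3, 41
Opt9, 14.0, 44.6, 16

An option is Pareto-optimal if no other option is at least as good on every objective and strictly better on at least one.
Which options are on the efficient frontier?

Opt1: not dominated.
Opt2: not dominated.
Opt3: not dominated.
Opt4: not dominated (best write latency).
Opt5: not dominated (best storage).
Opt6: dominated by Opt8 (read latency 6.7≤9.4, write latency 90.3≤98.4, storage 41≥20).
Opt7: dominated by Opt8 (read latency 6.7≤19.6, write latency 90.3≤94.8, storage 41≥7).
Opt8: not dominated (best read latency).
Opt9: not dominated.

Opt1, Opt2, Opt3, Opt4, Opt5, Opt8, Opt9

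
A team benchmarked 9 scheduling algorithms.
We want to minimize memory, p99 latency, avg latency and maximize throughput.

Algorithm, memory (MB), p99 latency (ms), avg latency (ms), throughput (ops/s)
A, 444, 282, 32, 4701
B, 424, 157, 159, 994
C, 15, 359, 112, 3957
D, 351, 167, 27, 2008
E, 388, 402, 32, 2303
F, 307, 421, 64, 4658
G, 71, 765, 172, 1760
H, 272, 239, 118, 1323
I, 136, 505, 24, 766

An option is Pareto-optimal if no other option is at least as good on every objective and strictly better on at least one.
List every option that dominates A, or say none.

none

B: worse on avg latency (159 vs 32).
C: worse on p99 latency (359 vs 282).
D: worse on throughput (2008 vs 4701).
E: worse on p99 latency (402 vs 282).
F: worse on p99 latency (421 vs 282).
G: worse on p99 latency (765 vs 282).
H: worse on avg latency (118 vs 32).
I: worse on p99 latency (505 vs 282).
No option dominates A.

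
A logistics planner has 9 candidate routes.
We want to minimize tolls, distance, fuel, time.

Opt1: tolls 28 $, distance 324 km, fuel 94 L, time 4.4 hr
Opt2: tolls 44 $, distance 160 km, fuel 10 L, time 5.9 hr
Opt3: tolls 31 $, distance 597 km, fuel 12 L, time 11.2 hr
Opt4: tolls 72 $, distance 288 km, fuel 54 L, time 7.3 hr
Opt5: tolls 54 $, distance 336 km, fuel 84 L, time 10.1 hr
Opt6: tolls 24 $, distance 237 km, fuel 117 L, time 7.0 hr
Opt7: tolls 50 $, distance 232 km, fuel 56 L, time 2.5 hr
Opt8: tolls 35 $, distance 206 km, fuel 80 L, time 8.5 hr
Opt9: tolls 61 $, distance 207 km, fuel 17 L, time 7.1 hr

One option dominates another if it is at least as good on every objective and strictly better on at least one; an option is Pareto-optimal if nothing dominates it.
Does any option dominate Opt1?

Opt2: worse on tolls (44 vs 28).
Opt3: worse on tolls (31 vs 28).
Opt4: worse on tolls (72 vs 28).
Opt5: worse on tolls (54 vs 28).
Opt6: worse on fuel (117 vs 94).
Opt7: worse on tolls (50 vs 28).
Opt8: worse on tolls (35 vs 28).
Opt9: worse on tolls (61 vs 28).
No option is at least as good as Opt1 on every objective and strictly better on one.

No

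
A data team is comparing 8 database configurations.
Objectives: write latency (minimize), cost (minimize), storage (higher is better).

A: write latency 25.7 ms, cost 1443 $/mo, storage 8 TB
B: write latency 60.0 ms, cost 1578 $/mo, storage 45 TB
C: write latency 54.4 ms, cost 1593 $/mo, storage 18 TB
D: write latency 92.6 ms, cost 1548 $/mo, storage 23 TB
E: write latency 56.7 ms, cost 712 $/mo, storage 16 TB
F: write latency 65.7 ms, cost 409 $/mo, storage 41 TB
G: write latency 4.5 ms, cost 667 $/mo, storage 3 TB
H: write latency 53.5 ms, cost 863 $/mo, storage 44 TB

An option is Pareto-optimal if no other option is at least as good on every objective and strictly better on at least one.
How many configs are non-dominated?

A: not dominated.
B: not dominated (best storage).
C: dominated by H (write latency 53.5≤54.4, cost 863≤1593, storage 44≥18).
D: dominated by F (write latency 65.7≤92.6, cost 409≤1548, storage 41≥23).
E: not dominated.
F: not dominated (best cost).
G: not dominated (best write latency).
H: not dominated.
Pareto-optimal: A, B, E, F, G, H → 6.

6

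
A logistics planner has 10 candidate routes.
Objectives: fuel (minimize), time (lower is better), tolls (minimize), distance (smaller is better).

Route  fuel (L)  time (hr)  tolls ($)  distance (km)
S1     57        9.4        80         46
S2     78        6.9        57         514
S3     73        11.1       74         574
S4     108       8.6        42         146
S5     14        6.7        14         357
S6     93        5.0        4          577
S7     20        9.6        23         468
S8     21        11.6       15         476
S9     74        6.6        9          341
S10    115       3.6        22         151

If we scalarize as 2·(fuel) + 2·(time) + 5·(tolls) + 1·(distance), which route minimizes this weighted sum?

S1: 2·57 + 2·9.4 + 5·80 + 1·46 = 578.8
S2: 2·78 + 2·6.9 + 5·57 + 1·514 = 968.8
S3: 2·73 + 2·11.1 + 5·74 + 1·574 = 1112.2
S4: 2·108 + 2·8.6 + 5·42 + 1·146 = 589.2
S5: 2·14 + 2·6.7 + 5·14 + 1·357 = 468.4
S6: 2·93 + 2·5.0 + 5·4 + 1·577 = 793.0
S7: 2·20 + 2·9.6 + 5·23 + 1·468 = 642.2
S8: 2·21 + 2·11.6 + 5·15 + 1·476 = 616.2
S9: 2·74 + 2·6.6 + 5·9 + 1·341 = 547.2
S10: 2·115 + 2·3.6 + 5·22 + 1·151 = 498.2
Lowest: S5 at 468.4.

S5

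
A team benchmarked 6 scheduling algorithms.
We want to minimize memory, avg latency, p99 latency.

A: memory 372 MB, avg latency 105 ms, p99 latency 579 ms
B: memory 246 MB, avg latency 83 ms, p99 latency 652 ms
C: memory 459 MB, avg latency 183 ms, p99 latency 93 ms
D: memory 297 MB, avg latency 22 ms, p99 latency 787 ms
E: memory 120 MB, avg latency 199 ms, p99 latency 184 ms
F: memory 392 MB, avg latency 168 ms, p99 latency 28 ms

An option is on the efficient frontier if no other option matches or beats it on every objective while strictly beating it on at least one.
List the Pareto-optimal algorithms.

A: not dominated.
B: not dominated.
C: dominated by F (memory 392≤459, avg latency 168≤183, p99 latency 28≤93).
D: not dominated (best avg latency).
E: not dominated (best memory).
F: not dominated (best p99 latency).

A, B, D, E, F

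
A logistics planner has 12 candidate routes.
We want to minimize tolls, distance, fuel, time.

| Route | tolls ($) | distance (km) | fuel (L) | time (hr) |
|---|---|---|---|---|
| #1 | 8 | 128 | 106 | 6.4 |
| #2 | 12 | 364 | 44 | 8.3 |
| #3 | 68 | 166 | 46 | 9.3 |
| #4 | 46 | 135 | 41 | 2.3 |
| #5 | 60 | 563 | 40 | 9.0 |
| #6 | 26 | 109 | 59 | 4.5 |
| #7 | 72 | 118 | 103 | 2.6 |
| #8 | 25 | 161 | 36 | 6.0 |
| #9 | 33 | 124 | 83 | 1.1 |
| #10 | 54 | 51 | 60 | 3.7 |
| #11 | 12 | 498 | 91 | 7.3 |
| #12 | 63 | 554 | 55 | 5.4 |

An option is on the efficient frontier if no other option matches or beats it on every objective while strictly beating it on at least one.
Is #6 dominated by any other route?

#1: worse on distance (128 vs 109).
#2: worse on distance (364 vs 109).
#3: worse on tolls (68 vs 26).
#4: worse on tolls (46 vs 26).
#5: worse on tolls (60 vs 26).
#7: worse on tolls (72 vs 26).
#8: worse on distance (161 vs 109).
#9: worse on tolls (33 vs 26).
#10: worse on tolls (54 vs 26).
#11: worse on distance (498 vs 109).
#12: worse on tolls (63 vs 26).
No option is at least as good as #6 on every objective and strictly better on one.

No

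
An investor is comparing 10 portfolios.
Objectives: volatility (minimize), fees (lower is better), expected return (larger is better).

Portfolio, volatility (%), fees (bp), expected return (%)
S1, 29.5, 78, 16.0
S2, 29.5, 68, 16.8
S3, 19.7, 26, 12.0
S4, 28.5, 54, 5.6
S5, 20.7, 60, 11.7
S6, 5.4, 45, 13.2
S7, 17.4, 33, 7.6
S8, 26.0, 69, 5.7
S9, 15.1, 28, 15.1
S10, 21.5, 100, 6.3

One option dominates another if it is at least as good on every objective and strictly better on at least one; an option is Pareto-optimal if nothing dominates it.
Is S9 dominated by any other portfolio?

S1: worse on volatility (29.5 vs 15.1).
S2: worse on volatility (29.5 vs 15.1).
S3: worse on volatility (19.7 vs 15.1).
S4: worse on volatility (28.5 vs 15.1).
S5: worse on volatility (20.7 vs 15.1).
S6: worse on fees (45 vs 28).
S7: worse on volatility (17.4 vs 15.1).
S8: worse on volatility (26.0 vs 15.1).
S10: worse on volatility (21.5 vs 15.1).
No option is at least as good as S9 on every objective and strictly better on one.

No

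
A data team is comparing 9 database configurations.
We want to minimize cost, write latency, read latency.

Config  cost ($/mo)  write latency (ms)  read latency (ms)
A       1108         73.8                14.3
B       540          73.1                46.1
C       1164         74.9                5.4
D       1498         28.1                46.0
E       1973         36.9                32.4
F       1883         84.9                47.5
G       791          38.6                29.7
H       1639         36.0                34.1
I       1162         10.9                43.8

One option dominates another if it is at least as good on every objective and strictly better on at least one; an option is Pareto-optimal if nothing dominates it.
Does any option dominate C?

A: worse on read latency (14.3 vs 5.4).
B: worse on read latency (46.1 vs 5.4).
D: worse on cost (1498 vs 1164).
E: worse on cost (1973 vs 1164).
F: worse on cost (1883 vs 1164).
G: worse on read latency (29.7 vs 5.4).
H: worse on cost (1639 vs 1164).
I: worse on read latency (43.8 vs 5.4).
No option is at least as good as C on every objective and strictly better on one.

No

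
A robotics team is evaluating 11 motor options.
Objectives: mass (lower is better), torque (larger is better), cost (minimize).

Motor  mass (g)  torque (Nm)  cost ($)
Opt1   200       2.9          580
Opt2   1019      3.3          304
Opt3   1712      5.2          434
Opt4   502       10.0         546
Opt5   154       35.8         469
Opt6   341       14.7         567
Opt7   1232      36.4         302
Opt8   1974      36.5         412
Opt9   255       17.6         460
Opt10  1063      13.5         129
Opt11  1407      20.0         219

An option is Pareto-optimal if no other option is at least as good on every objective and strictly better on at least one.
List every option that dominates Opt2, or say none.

Opt1: worse on torque (2.9 vs 3.3).
Opt3: worse on mass (1712 vs 1019).
Opt4: worse on cost (546 vs 304).
Opt5: worse on cost (469 vs 304).
Opt6: worse on cost (567 vs 304).
Opt7: worse on mass (1232 vs 1019).
Opt8: worse on mass (1974 vs 1019).
Opt9: worse on cost (460 vs 304).
Opt10: worse on mass (1063 vs 1019).
Opt11: worse on mass (1407 vs 1019).
No option dominates Opt2.

none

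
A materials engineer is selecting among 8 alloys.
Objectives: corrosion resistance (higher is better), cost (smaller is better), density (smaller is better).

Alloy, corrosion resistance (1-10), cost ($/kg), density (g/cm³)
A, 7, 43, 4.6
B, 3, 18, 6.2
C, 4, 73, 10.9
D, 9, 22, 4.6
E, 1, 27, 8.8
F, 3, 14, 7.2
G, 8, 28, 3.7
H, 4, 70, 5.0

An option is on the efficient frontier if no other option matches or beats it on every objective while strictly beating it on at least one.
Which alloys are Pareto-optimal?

B, D, F, G

A: dominated by D (corrosion resistance 9≥7, cost 22≤43, density 4.6≤4.6).
B: not dominated.
C: dominated by A (corrosion resistance 7≥4, cost 43≤73, density 4.6≤10.9).
D: not dominated (best corrosion resistance).
E: dominated by B (corrosion resistance 3≥1, cost 18≤27, density 6.2≤8.8).
F: not dominated (best cost).
G: not dominated (best density).
H: dominated by A (corrosion resistance 7≥4, cost 43≤70, density 4.6≤5.0).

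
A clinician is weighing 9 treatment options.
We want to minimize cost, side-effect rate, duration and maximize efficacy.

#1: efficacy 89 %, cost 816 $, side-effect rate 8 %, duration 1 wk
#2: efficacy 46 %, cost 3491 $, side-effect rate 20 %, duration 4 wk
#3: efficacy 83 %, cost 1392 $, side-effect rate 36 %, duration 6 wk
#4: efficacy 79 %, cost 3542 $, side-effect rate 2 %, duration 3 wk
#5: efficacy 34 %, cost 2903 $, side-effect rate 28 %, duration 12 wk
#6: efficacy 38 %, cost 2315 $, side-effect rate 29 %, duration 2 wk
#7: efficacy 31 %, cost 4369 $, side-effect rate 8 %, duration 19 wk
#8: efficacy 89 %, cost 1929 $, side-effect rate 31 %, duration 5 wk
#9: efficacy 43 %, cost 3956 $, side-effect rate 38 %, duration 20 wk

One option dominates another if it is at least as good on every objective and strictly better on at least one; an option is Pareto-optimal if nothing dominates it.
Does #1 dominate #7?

#1 vs #7: efficacy 89≥31, cost 816≤4369, side-effect rate 8≤8, duration 1≤19 — #1 is at least as good on every objective with at least one strict improvement.

Yes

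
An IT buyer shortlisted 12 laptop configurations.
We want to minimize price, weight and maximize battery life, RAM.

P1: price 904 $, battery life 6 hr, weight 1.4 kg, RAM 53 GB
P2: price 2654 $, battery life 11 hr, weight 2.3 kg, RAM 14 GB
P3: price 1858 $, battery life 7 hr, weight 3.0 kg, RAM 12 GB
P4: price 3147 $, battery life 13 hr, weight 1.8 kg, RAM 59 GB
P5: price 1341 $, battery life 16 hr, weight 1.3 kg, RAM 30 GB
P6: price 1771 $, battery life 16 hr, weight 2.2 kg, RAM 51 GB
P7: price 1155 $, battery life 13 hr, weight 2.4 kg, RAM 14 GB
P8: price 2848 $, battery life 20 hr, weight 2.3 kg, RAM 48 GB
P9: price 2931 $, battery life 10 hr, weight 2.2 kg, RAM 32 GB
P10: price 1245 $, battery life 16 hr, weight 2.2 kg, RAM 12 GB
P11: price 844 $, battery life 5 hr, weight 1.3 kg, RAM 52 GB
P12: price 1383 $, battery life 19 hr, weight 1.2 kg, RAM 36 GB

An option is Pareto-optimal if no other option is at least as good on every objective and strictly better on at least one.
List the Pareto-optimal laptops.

P1, P4, P5, P6, P7, P8, P10, P11, P12

P1: not dominated.
P2: dominated by P5 (price 1341≤2654, battery life 16≥11, weight 1.3≤2.3, RAM 30≥14).
P3: dominated by P5 (price 1341≤1858, battery life 16≥7, weight 1.3≤3.0, RAM 30≥12).
P4: not dominated (best RAM).
P5: not dominated.
P6: not dominated.
P7: not dominated.
P8: not dominated (best battery life).
P9: dominated by P6 (price 1771≤2931, battery life 16≥10, weight 2.2≤2.2, RAM 51≥32).
P10: not dominated.
P11: not dominated (best price).
P12: not dominated (best weight).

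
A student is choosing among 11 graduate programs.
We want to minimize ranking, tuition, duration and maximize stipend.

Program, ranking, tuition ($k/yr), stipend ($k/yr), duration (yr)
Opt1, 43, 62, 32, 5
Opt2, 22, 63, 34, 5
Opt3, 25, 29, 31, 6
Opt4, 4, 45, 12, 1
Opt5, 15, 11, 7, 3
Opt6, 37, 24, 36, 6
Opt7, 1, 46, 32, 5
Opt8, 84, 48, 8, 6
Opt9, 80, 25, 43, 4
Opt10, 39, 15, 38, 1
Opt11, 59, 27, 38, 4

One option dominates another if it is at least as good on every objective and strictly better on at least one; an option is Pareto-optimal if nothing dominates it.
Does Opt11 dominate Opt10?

Opt11 vs Opt10: Opt11 is worse on ranking (59 vs 39), so it does not dominate Opt10.

No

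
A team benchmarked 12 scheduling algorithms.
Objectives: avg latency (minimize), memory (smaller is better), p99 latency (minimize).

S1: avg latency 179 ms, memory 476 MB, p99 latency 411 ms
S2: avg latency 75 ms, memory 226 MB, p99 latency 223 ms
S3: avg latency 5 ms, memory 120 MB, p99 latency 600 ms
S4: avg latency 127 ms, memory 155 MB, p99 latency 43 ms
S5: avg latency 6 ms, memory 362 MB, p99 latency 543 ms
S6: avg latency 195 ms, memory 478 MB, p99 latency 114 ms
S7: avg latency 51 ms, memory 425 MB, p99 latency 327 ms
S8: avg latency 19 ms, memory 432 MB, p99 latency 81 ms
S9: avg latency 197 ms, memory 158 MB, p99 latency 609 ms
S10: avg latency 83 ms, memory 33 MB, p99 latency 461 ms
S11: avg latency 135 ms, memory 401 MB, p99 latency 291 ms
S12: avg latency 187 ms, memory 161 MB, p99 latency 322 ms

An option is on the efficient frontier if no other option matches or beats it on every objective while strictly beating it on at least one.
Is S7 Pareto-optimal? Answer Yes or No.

Yes

S1: worse on avg latency (179 vs 51).
S2: worse on avg latency (75 vs 51).
S3: worse on p99 latency (600 vs 327).
S4: worse on avg latency (127 vs 51).
S5: worse on p99 latency (543 vs 327).
S6: worse on avg latency (195 vs 51).
S8: worse on memory (432 vs 425).
S9: worse on avg latency (197 vs 51).
S10: worse on avg latency (83 vs 51).
S11: worse on avg latency (135 vs 51).
S12: worse on avg latency (187 vs 51).
No option is at least as good as S7 on every objective and strictly better on one.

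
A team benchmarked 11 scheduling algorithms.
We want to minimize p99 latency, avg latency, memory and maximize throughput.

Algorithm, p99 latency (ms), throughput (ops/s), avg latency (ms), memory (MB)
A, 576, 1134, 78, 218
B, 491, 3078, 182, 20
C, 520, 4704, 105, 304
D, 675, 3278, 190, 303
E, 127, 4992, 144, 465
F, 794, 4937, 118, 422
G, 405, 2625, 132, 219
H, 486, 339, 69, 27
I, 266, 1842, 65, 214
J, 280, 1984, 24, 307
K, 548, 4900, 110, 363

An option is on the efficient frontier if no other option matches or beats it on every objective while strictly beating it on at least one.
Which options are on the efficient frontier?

B, C, D, E, F, G, H, I, J, K

A: dominated by I (p99 latency 266≤576, throughput 1842≥1134, avg latency 65≤78, memory 214≤218).
B: not dominated (best memory).
C: not dominated.
D: not dominated.
E: not dominated (best p99 latency).
F: not dominated.
G: not dominated.
H: not dominated.
I: not dominated.
J: not dominated (best avg latency).
K: not dominated.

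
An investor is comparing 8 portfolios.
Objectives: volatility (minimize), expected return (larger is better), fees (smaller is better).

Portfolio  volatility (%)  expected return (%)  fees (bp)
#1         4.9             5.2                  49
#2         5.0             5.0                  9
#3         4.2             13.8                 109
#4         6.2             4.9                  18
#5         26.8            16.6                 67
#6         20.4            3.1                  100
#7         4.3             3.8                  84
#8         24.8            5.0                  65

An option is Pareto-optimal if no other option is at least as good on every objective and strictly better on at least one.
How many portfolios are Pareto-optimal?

#1: not dominated.
#2: not dominated (best fees).
#3: not dominated (best volatility).
#4: dominated by #2 (volatility 5.0≤6.2, expected return 5.0≥4.9, fees 9≤18).
#5: not dominated (best expected return).
#6: dominated by #1 (volatility 4.9≤20.4, expected return 5.2≥3.1, fees 49≤100).
#7: not dominated.
#8: dominated by #1 (volatility 4.9≤24.8, expected return 5.2≥5.0, fees 49≤65).
Pareto-optimal: #1, #2, #3, #5, #7 → 5.

5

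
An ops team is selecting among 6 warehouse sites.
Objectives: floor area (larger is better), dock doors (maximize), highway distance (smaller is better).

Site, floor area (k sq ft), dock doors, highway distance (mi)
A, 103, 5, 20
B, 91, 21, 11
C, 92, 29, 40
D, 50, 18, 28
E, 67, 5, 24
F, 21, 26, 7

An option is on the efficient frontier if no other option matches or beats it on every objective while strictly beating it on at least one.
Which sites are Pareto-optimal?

A: not dominated (best floor area).
B: not dominated.
C: not dominated (best dock doors).
D: dominated by B (floor area 91≥50, dock doors 21≥18, highway distance 11≤28).
E: dominated by A (floor area 103≥67, dock doors 5≥5, highway distance 20≤24).
F: not dominated (best highway distance).

A, B, C, F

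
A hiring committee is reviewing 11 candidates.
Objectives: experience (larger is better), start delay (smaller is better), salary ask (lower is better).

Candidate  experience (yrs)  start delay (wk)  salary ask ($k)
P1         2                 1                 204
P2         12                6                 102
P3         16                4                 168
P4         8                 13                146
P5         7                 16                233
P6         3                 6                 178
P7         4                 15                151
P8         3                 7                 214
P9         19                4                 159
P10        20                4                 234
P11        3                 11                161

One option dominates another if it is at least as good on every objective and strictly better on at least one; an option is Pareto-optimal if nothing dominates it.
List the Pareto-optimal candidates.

P1: not dominated (best start delay).
P2: not dominated (best salary ask).
P3: dominated by P9 (experience 19≥16, start delay 4≤4, salary ask 159≤168).
P4: dominated by P2 (experience 12≥8, start delay 6≤13, salary ask 102≤146).
P5: dominated by P2 (experience 12≥7, start delay 6≤16, salary ask 102≤233).
P6: dominated by P2 (experience 12≥3, start delay 6≤6, salary ask 102≤178).
P7: dominated by P2 (experience 12≥4, start delay 6≤15, salary ask 102≤151).
P8: dominated by P2 (experience 12≥3, start delay 6≤7, salary ask 102≤214).
P9: not dominated.
P10: not dominated (best experience).
P11: dominated by P2 (experience 12≥3, start delay 6≤11, salary ask 102≤161).

P1, P2, P9, P10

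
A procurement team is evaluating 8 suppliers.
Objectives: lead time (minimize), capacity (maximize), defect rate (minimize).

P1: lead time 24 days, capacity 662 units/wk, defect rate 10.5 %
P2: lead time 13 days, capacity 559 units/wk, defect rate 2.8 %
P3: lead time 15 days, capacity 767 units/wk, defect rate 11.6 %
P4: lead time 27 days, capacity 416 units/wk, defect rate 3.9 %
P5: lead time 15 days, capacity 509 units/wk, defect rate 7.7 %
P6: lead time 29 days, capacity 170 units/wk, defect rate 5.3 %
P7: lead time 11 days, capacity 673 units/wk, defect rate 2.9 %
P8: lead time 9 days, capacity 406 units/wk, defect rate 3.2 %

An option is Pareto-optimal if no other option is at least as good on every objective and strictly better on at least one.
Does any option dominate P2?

No

P1: worse on lead time (24 vs 13).
P3: worse on lead time (15 vs 13).
P4: worse on lead time (27 vs 13).
P5: worse on lead time (15 vs 13).
P6: worse on lead time (29 vs 13).
P7: worse on defect rate (2.9 vs 2.8).
P8: worse on capacity (406 vs 559).
No option is at least as good as P2 on every objective and strictly better on one.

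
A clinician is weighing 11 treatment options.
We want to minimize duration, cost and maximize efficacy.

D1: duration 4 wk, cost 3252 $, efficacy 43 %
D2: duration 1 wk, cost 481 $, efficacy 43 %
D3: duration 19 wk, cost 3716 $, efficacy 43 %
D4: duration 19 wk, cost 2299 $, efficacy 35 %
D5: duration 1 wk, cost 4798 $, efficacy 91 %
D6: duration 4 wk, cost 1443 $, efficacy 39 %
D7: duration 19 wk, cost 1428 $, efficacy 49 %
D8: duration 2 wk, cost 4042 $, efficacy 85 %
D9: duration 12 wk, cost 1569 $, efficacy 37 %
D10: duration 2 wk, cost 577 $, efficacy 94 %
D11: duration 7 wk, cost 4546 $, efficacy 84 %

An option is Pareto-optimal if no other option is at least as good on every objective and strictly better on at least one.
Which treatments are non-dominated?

D2, D5, D10

D1: dominated by D2 (duration 1≤4, cost 481≤3252, efficacy 43≥43).
D2: not dominated (best cost).
D3: dominated by D1 (duration 4≤19, cost 3252≤3716, efficacy 43≥43).
D4: dominated by D2 (duration 1≤19, cost 481≤2299, efficacy 43≥35).
D5: not dominated.
D6: dominated by D2 (duration 1≤4, cost 481≤1443, efficacy 43≥39).
D7: dominated by D10 (duration 2≤19, cost 577≤1428, efficacy 94≥49).
D8: dominated by D10 (duration 2≤2, cost 577≤4042, efficacy 94≥85).
D9: dominated by D2 (duration 1≤12, cost 481≤1569, efficacy 43≥37).
D10: not dominated (best efficacy).
D11: dominated by D8 (duration 2≤7, cost 4042≤4546, efficacy 85≥84).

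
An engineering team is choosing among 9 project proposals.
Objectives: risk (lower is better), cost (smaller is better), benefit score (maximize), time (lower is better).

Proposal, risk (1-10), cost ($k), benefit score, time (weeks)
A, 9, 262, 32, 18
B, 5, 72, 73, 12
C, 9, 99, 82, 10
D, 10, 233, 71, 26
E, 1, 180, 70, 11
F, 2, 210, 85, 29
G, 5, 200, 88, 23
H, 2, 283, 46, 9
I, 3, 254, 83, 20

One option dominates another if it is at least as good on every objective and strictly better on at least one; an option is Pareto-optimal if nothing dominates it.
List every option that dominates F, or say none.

A: worse on risk (9 vs 2).
B: worse on risk (5 vs 2).
C: worse on risk (9 vs 2).
D: worse on risk (10 vs 2).
E: worse on benefit score (70 vs 85).
G: worse on risk (5 vs 2).
H: worse on cost (283 vs 210).
I: worse on risk (3 vs 2).
No option dominates F.

none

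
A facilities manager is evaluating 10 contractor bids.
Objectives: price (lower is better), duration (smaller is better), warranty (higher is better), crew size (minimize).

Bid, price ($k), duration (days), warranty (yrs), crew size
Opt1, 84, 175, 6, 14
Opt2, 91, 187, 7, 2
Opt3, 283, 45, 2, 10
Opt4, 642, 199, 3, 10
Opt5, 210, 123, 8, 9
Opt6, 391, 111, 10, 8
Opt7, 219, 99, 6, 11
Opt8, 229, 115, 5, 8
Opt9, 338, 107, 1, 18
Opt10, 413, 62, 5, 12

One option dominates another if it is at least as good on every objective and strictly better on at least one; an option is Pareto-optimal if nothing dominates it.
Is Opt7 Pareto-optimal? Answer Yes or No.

Opt1: worse on duration (175 vs 99).
Opt2: worse on duration (187 vs 99).
Opt3: worse on price (283 vs 219).
Opt4: worse on price (642 vs 219).
Opt5: worse on duration (123 vs 99).
Opt6: worse on price (391 vs 219).
Opt8: worse on price (229 vs 219).
Opt9: worse on price (338 vs 219).
Opt10: worse on price (413 vs 219).
No option is at least as good as Opt7 on every objective and strictly better on one.

Yes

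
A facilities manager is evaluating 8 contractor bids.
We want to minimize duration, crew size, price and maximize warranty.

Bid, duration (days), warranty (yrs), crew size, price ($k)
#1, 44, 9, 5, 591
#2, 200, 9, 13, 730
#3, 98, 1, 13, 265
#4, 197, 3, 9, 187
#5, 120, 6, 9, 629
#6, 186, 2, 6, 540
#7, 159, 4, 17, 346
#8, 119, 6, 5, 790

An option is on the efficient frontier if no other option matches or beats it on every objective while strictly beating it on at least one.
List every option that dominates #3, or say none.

#1: worse on price (591 vs 265).
#2: worse on duration (200 vs 98).
#4: worse on duration (197 vs 98).
#5: worse on duration (120 vs 98).
#6: worse on duration (186 vs 98).
#7: worse on duration (159 vs 98).
#8: worse on duration (119 vs 98).
No option dominates #3.

none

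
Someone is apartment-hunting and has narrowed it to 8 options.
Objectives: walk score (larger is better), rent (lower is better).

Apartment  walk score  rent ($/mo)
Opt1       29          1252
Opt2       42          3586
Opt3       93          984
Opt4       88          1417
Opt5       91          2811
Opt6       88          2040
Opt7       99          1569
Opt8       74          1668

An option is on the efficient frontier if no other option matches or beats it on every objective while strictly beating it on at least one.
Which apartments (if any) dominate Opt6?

Opt3, Opt4, Opt7

Opt3: walk score 93≥88, rent 984≤2040 — dominates Opt6.
Opt4: walk score 88≥88, rent 1417≤2040 — dominates Opt6.
Opt7: walk score 99≥88, rent 1569≤2040 — dominates Opt6.
Others (Opt1, Opt2, Opt5, Opt8) are each worse than Opt6 on at least one objective.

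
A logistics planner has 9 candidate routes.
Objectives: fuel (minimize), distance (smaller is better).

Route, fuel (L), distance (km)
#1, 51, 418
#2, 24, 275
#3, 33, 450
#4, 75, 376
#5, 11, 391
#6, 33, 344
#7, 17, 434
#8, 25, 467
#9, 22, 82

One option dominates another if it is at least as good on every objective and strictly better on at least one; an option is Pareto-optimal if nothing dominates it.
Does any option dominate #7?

Yes

#5 vs #7: fuel 11≤17, distance 391≤434 — #5 is at least as good on every objective and strictly better on at least one, so #5 dominates #7.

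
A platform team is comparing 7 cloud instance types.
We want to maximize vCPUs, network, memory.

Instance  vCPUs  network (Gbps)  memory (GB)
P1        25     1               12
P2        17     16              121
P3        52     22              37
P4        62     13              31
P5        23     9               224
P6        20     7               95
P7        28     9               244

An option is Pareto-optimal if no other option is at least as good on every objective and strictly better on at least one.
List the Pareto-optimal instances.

P2, P3, P4, P7

P1: dominated by P3 (vCPUs 52≥25, network 22≥1, memory 37≥12).
P2: not dominated.
P3: not dominated (best network).
P4: not dominated (best vCPUs).
P5: dominated by P7 (vCPUs 28≥23, network 9≥9, memory 244≥224).
P6: dominated by P5 (vCPUs 23≥20, network 9≥7, memory 224≥95).
P7: not dominated (best memory).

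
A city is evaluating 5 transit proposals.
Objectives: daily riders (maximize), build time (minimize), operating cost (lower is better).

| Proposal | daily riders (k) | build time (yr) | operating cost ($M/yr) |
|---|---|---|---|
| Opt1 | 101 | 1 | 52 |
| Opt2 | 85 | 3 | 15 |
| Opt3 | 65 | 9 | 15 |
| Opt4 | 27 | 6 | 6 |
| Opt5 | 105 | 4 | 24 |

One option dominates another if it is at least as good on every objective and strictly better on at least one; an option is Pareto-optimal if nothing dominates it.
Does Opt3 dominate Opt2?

Opt3 vs Opt2: Opt3 is worse on daily riders (65 vs 85), so it does not dominate Opt2.

No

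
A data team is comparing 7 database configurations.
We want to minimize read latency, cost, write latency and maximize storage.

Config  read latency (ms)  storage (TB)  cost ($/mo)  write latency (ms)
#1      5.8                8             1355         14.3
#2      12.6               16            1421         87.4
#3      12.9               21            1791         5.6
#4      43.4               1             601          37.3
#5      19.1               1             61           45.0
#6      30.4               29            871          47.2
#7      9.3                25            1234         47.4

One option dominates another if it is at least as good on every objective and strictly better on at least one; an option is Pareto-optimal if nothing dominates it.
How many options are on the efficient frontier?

#1: not dominated (best read latency).
#2: dominated by #7 (read latency 9.3≤12.6, storage 25≥16, cost 1234≤1421, write latency 47.4≤87.4).
#3: not dominated (best write latency).
#4: not dominated.
#5: not dominated (best cost).
#6: not dominated (best storage).
#7: not dominated.
Pareto-optimal: #1, #3, #4, #5, #6, #7 → 6.

6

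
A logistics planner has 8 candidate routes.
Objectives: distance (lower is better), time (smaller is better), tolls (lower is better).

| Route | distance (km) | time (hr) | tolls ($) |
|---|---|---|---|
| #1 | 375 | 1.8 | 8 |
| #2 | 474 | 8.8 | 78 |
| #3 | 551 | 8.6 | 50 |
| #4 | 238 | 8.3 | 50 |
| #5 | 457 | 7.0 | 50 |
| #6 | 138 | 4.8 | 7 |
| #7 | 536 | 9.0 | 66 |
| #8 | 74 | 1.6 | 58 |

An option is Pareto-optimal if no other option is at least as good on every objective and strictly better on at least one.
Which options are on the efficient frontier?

#1, #6, #8

#1: not dominated.
#2: dominated by #1 (distance 375≤474, time 1.8≤8.8, tolls 8≤78).
#3: dominated by #1 (distance 375≤551, time 1.8≤8.6, tolls 8≤50).
#4: dominated by #6 (distance 138≤238, time 4.8≤8.3, tolls 7≤50).
#5: dominated by #1 (distance 375≤457, time 1.8≤7.0, tolls 8≤50).
#6: not dominated (best tolls).
#7: dominated by #1 (distance 375≤536, time 1.8≤9.0, tolls 8≤66).
#8: not dominated (best distance).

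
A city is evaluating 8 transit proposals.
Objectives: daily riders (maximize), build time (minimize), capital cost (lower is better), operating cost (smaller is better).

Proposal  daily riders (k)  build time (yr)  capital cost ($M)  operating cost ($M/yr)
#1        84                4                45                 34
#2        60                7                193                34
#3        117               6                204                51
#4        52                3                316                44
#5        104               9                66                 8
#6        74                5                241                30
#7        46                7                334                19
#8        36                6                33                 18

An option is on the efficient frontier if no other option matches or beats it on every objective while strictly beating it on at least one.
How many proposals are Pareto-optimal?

#1: not dominated.
#2: dominated by #1 (daily riders 84≥60, build time 4≤7, capital cost 45≤193, operating cost 34≤34).
#3: not dominated (best daily riders).
#4: not dominated (best build time).
#5: not dominated (best operating cost).
#6: not dominated.
#7: not dominated.
#8: not dominated (best capital cost).
Pareto-optimal: #1, #3, #4, #5, #6, #7, #8 → 7.

7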